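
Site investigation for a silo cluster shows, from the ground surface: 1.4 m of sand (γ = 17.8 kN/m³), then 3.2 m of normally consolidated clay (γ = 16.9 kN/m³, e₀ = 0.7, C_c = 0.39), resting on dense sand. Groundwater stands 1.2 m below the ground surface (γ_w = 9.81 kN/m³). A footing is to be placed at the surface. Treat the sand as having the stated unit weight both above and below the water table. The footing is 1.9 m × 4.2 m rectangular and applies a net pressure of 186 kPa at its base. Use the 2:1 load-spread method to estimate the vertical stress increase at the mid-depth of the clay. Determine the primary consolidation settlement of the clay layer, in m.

Mid-depth of clay below the ground surface: z = 1.4 + 3.2/2 = 3 m.
Total vertical stress at mid-clay: σ_v = 17.8×1.4 + 16.9×1.6 = 51.96 kPa.
Pore pressure: u = 9.81×(3 − 1.2) = 17.658 kPa.
Initial effective stress: σ'_0 = σ_v − u = 51.96 − 17.658 = 34.302 kPa.
Stress increase at mid-clay by the 2:1 spreading method:
Δσ = qBL/((B+z)(L+z)) = 186×1.9×4.2/((1.9+3)(4.2+3)) = 42.071 kPa
Final effective stress: σ'_f = σ'_0 + Δσ = 34.302 + 42.071 = 76.373 kPa.
Normally consolidated clay, so the full stress increment lies on the virgin compression line:
S_c = C_c·H/(1+e₀)·log₁₀(σ'_f/σ'_0) = 0.39×3.2/(1+0.7)×log₁₀(76.373/34.302)
    = 0.73412 × 0.34762 = 0.2552 m

S_c ≈ 0.255 m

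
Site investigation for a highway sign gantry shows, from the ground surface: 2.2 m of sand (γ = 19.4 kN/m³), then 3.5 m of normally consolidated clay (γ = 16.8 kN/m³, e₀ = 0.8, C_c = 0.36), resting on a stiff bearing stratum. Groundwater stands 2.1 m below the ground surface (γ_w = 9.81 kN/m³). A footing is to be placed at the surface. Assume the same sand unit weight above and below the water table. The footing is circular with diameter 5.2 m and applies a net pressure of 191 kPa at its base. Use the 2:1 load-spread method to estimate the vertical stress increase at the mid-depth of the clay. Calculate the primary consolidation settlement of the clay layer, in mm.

S_c ≈ 232 mm

Mid-depth of clay below the ground surface: z = 2.2 + 3.5/2 = 3.95 m.
Total vertical stress at mid-clay: σ_v = 19.4×2.2 + 16.8×1.75 = 72.08 kPa.
Pore pressure: u = 9.81×(3.95 − 2.1) = 18.149 kPa.
Initial effective stress: σ'_0 = σ_v − u = 72.08 − 18.149 = 53.931 kPa.
Stress increase at mid-clay by the 2:1 spreading method:
Δσ ≈ qD²/(D+z)² = 191×5.2²/(5.2+3.95)² = 61.688 kPa
Final effective stress: σ'_f = σ'_0 + Δσ = 53.931 + 61.688 = 115.62 kPa.
Normally consolidated clay, so the full stress increment lies on the virgin compression line:
S_c = C_c·H/(1+e₀)·log₁₀(σ'_f/σ'_0) = 0.36×3.5/(1+0.8)×log₁₀(115.62/53.931)
    = 0.7 × 0.33119 = 0.2318 m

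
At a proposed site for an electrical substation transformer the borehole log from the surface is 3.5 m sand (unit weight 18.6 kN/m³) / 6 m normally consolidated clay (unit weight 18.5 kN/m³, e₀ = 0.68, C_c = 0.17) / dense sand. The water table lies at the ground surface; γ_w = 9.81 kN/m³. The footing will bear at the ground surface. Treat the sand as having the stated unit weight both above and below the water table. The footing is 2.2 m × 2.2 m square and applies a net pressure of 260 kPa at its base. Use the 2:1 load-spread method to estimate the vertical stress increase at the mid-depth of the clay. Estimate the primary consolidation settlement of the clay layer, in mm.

S_c ≈ 67.7 mm

Mid-depth of clay below the ground surface: z = 3.5 + 6/2 = 6.5 m.
Total vertical stress at mid-clay: σ_v = 18.6×3.5 + 18.5×3 = 120.6 kPa.
Pore pressure: u = 9.81×(6.5 − 0) = 63.765 kPa.
Initial effective stress: σ'_0 = σ_v − u = 120.6 − 63.765 = 56.835 kPa.
Stress increase at mid-clay by the 2:1 spreading method:
Δσ = qBL/((B+z)(L+z)) = 260×2.2×2.2/((2.2+6.5)(2.2+6.5)) = 16.626 kPa
Final effective stress: σ'_f = σ'_0 + Δσ = 56.835 + 16.626 = 73.461 kPa.
Normally consolidated clay, so the full stress increment lies on the virgin compression line:
S_c = C_c·H/(1+e₀)·log₁₀(σ'_f/σ'_0) = 0.17×6/(1+0.68)×log₁₀(73.461/56.835)
    = 0.60714 × 0.11144 = 0.06766 m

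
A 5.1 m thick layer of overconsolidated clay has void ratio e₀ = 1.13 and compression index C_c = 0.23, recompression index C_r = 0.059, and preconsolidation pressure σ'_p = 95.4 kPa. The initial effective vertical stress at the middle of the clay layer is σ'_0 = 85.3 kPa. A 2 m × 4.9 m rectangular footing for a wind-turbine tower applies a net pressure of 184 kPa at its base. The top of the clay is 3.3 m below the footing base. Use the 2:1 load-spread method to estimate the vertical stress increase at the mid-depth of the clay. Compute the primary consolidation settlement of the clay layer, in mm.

S_c ≈ 33.6 mm

Mid-depth of clay below the footing base: z = 3.3 + 5.1/2 = 5.85 m.
Stress increase at mid-clay by the 2:1 spreading method:
Δσ = qBL/((B+z)(L+z)) = 184×2×4.9/((2+5.85)(4.9+5.85)) = 21.368 kPa
Final effective stress: σ'_f = 85.3 + 21.368 = 106.67 kPa.
σ'_f = 106.67 > σ'_p = 95.4 kPa, so the stress path crosses the preconsolidation pressure — recompression up to σ'_p, then virgin compression beyond:
S_c = H/(1+e₀)·[C_r·log₁₀(σ'_p/σ'_0) + C_c·log₁₀(σ'_f/σ'_p)]
    = 5.1/2.13 × [0.059×log₁₀(95.4/85.3) + 0.23×log₁₀(106.67/95.4)]
    = 2.3944 × [0.0028674 + 0.011154] = 0.03357 m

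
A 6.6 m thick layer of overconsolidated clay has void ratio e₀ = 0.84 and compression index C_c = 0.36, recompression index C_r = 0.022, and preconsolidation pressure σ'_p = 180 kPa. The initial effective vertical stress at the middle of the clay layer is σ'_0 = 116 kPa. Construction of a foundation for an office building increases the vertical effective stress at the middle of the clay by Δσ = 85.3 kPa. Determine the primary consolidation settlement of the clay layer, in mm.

Final effective stress: σ'_f = 116 + 85.3 = 201.3 kPa.
σ'_f = 201.3 > σ'_p = 180 kPa, so the stress path crosses the preconsolidation pressure — recompression up to σ'_p, then virgin compression beyond:
S_c = H/(1+e₀)·[C_r·log₁₀(σ'_p/σ'_0) + C_c·log₁₀(σ'_f/σ'_p)]
    = 6.6/1.84 × [0.022×log₁₀(180/116) + 0.36×log₁₀(201.3/180)]
    = 3.587 × [0.0041979 + 0.017486] = 0.07778 m

S_c ≈ 77.8 mm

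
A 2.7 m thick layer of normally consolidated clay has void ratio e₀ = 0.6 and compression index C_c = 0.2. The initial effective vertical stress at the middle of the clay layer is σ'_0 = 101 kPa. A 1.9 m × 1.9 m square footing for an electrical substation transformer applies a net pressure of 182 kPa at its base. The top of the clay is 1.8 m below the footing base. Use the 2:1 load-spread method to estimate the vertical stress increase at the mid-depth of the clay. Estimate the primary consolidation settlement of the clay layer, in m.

S_c ≈ 0.0333 m

Mid-depth of clay below the footing base: z = 1.8 + 2.7/2 = 3.15 m.
Stress increase at mid-clay by the 2:1 spreading method:
Δσ = qBL/((B+z)(L+z)) = 182×1.9×1.9/((1.9+3.15)(1.9+3.15)) = 25.763 kPa
Final effective stress: σ'_f = σ'_0 + Δσ = 101 + 25.763 = 126.76 kPa.
Normally consolidated clay, so the full stress increment lies on the virgin compression line:
S_c = C_c·H/(1+e₀)·log₁₀(σ'_f/σ'_0) = 0.2×2.7/(1+0.6)×log₁₀(126.76/101)
    = 0.3375 × 0.098661 = 0.0333 m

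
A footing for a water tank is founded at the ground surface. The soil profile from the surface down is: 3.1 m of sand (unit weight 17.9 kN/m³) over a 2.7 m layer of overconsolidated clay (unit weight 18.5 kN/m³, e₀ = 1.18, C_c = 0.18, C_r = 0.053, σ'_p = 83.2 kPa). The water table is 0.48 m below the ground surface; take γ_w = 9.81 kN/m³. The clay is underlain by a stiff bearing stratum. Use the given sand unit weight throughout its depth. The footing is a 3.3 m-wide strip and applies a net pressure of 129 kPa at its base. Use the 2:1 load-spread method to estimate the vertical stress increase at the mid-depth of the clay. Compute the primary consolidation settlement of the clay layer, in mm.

Mid-depth of clay below the ground surface: z = 3.1 + 2.7/2 = 4.45 m.
Total vertical stress at mid-clay: σ_v = 17.9×3.1 + 18.5×1.35 = 80.465 kPa.
Pore pressure: u = 9.81×(4.45 − 0.48) = 38.946 kPa.
Initial effective stress: σ'_0 = σ_v − u = 80.465 − 38.946 = 41.519 kPa.
Stress increase at mid-clay by the 2:1 spreading method:
Δσ = qB/(B+z) = 129×3.3/(3.3+4.45) = 54.929 kPa
Final effective stress: σ'_f = 41.519 + 54.929 = 96.448 kPa.
σ'_f = 96.448 > σ'_p = 83.2 kPa, so the stress path crosses the preconsolidation pressure — recompression up to σ'_p, then virgin compression beyond:
S_c = H/(1+e₀)·[C_r·log₁₀(σ'_p/σ'_0) + C_c·log₁₀(σ'_f/σ'_p)]
    = 2.7/2.18 × [0.053×log₁₀(83.2/41.519) + 0.18×log₁₀(96.448/83.2)]
    = 1.2385 × [0.015999 + 0.011551] = 0.03412 m

S_c ≈ 34.1 mm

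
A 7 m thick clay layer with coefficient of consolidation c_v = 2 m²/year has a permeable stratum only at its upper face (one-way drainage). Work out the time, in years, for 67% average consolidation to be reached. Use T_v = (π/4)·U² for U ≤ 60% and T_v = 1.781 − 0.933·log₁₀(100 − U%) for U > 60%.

t ≈ 8.92 years

Drainage path length: H_d = H = 7 m (single drainage).
U > 60%: T_v = 1.781 − 0.933·log₁₀(100 − 67) = 0.36423.
t = T_v·H_d²/c_v = 0.36423×7²/2 = 8.924 years.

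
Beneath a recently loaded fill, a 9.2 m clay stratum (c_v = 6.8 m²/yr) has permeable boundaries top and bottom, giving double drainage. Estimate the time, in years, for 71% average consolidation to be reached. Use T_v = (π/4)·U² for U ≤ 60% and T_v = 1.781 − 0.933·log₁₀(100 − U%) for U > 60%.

Drainage path length: H_d = H/2 = 4.6 m (double drainage).
U > 60%: T_v = 1.781 − 0.933·log₁₀(100 − 71) = 0.41658.
t = T_v·H_d²/c_v = 0.41658×4.6²/6.8 = 1.296 years.

t ≈ 1.3 years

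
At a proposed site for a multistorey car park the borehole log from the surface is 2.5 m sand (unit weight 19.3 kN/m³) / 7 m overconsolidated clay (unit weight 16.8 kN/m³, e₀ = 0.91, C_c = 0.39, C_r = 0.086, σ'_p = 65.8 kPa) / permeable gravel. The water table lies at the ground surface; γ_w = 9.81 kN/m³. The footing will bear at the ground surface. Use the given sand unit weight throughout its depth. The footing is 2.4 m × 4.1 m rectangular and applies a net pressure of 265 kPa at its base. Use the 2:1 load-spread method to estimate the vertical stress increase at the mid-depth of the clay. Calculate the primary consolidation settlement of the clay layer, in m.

S_c ≈ 0.156 m

Mid-depth of clay below the ground surface: z = 2.5 + 7/2 = 6 m.
Total vertical stress at mid-clay: σ_v = 19.3×2.5 + 16.8×3.5 = 107.05 kPa.
Pore pressure: u = 9.81×(6 − 0) = 58.86 kPa.
Initial effective stress: σ'_0 = σ_v − u = 107.05 − 58.86 = 48.19 kPa.
Stress increase at mid-clay by the 2:1 spreading method:
Δσ = qBL/((B+z)(L+z)) = 265×2.4×4.1/((2.4+6)(4.1+6)) = 30.736 kPa
Final effective stress: σ'_f = 48.19 + 30.736 = 78.926 kPa.
σ'_f = 78.926 > σ'_p = 65.8 kPa, so the stress path crosses the preconsolidation pressure — recompression up to σ'_p, then virgin compression beyond:
S_c = H/(1+e₀)·[C_r·log₁₀(σ'_p/σ'_0) + C_c·log₁₀(σ'_f/σ'_p)]
    = 7/1.91 × [0.086×log₁₀(65.8/48.19) + 0.39×log₁₀(78.926/65.8)]
    = 3.6649 × [0.011633 + 0.030808] = 0.1555 m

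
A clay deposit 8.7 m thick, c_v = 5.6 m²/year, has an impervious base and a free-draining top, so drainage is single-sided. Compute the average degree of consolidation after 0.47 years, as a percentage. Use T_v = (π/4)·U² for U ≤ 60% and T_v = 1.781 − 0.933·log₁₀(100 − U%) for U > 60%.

U ≈ 21 %

Drainage path length: H_d = H = 8.7 m (single drainage).
T_v = c_v·t/H_d² = 5.6×0.47/8.7² = 0.034773.
T_v = 0.034773 corresponds to the U ≤ 60% branch:
U = √(4T_v/π) = 0.2104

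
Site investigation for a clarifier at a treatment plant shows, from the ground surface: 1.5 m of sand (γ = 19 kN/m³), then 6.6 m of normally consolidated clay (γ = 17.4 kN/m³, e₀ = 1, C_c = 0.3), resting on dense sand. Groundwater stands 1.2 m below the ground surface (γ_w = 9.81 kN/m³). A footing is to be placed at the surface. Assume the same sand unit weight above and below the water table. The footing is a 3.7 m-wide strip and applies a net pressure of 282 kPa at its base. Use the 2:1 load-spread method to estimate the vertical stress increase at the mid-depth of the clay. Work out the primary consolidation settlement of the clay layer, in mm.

Mid-depth of clay below the ground surface: z = 1.5 + 6.6/2 = 4.8 m.
Total vertical stress at mid-clay: σ_v = 19×1.5 + 17.4×3.3 = 85.92 kPa.
Pore pressure: u = 9.81×(4.8 − 1.2) = 35.316 kPa.
Initial effective stress: σ'_0 = σ_v − u = 85.92 − 35.316 = 50.604 kPa.
Stress increase at mid-clay by the 2:1 spreading method:
Δσ = qB/(B+z) = 282×3.7/(3.7+4.8) = 122.75 kPa
Final effective stress: σ'_f = σ'_0 + Δσ = 50.604 + 122.75 = 173.35 kPa.
Normally consolidated clay, so the full stress increment lies on the virgin compression line:
S_c = C_c·H/(1+e₀)·log₁₀(σ'_f/σ'_0) = 0.3×6.6/(1+1)×log₁₀(173.35/50.604)
    = 0.99 × 0.53474 = 0.5294 m

S_c ≈ 529 mm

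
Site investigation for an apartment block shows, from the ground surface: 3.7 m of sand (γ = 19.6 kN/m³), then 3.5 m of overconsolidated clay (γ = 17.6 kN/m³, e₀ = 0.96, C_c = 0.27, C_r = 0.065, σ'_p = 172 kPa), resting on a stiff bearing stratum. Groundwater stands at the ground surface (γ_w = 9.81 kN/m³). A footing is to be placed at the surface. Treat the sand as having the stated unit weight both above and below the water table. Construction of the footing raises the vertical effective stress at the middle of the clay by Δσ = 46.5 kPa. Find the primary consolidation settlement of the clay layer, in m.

Mid-depth of clay below the ground surface: z = 3.7 + 3.5/2 = 5.45 m.
Total vertical stress at mid-clay: σ_v = 19.6×3.7 + 17.6×1.75 = 103.32 kPa.
Pore pressure: u = 9.81×(5.45 − 0) = 53.465 kPa.
Initial effective stress: σ'_0 = σ_v − u = 103.32 − 53.465 = 49.855 kPa.
Final effective stress: σ'_f = 49.855 + 46.5 = 96.355 kPa.
σ'_f = 96.355 ≤ σ'_p = 172 kPa, so the clay remains overconsolidated and only the recompression index applies:
S_c = C_r·H/(1+e₀)·log₁₀(σ'_f/σ'_0) = 0.065×3.5/1.96×log₁₀(96.355/49.855)
    = 0.11607 × 0.28617 = 0.03322 m

S_c ≈ 0.0332 m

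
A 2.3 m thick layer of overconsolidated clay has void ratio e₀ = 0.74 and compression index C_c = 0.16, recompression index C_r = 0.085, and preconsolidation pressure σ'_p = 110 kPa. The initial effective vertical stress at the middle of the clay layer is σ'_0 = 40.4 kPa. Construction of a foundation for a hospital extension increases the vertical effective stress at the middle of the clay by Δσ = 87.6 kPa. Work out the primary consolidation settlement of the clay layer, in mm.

Final effective stress: σ'_f = 40.4 + 87.6 = 128 kPa.
σ'_f = 128 > σ'_p = 110 kPa, so the stress path crosses the preconsolidation pressure — recompression up to σ'_p, then virgin compression beyond:
S_c = H/(1+e₀)·[C_r·log₁₀(σ'_p/σ'_0) + C_c·log₁₀(σ'_f/σ'_p)]
    = 2.3/1.74 × [0.085×log₁₀(110/40.4) + 0.16×log₁₀(128/110)]
    = 1.3218 × [0.036976 + 0.010531] = 0.06279 m

S_c ≈ 62.8 mm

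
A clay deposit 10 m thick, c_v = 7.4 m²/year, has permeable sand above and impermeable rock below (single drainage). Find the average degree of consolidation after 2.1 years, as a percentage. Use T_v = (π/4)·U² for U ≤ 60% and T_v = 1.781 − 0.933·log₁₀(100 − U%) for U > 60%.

U ≈ 44.5 %

Drainage path length: H_d = H = 10 m (single drainage).
T_v = c_v·t/H_d² = 7.4×2.1/10² = 0.1554.
T_v = 0.1554 corresponds to the U ≤ 60% branch:
U = √(4T_v/π) = 0.4448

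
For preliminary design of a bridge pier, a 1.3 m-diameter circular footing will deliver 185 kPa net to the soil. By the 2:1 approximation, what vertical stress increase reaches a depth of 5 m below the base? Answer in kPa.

By the 2:1 method the load spreads at 1 horizontal : 2 vertical, so at depth z the loaded area has grown by z in each plan dimension:
Δσ ≈ qD²/(D+z)² = 185×1.3²/(1.3+5)² = 7.8773 kPa

Δσ_z ≈ 7.88 kPa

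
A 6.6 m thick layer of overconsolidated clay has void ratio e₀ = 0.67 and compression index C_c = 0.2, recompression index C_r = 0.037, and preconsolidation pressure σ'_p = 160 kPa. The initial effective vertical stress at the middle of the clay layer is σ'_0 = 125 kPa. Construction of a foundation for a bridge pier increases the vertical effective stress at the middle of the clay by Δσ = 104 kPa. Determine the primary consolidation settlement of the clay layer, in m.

Final effective stress: σ'_f = 125 + 104 = 229 kPa.
σ'_f = 229 > σ'_p = 160 kPa, so the stress path crosses the preconsolidation pressure — recompression up to σ'_p, then virgin compression beyond:
S_c = H/(1+e₀)·[C_r·log₁₀(σ'_p/σ'_0) + C_c·log₁₀(σ'_f/σ'_p)]
    = 6.6/1.67 × [0.037×log₁₀(160/125) + 0.2×log₁₀(229/160)]
    = 3.9521 × [0.0039668 + 0.031143] = 0.1388 m

S_c ≈ 0.139 m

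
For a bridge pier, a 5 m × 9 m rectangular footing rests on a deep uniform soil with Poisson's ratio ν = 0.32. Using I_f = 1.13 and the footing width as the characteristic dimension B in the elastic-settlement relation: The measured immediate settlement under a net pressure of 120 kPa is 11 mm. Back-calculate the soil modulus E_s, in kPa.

E_s ≈ 55300 kPa

S_e = q·B·(1−ν²)/E_s · I_f  ⇒  E_s = q·B·(1−ν²)·I_f / S_e.
E_s = 120 × 5 × 0.8976 × 1.13 / 0.011 = 55320 kPa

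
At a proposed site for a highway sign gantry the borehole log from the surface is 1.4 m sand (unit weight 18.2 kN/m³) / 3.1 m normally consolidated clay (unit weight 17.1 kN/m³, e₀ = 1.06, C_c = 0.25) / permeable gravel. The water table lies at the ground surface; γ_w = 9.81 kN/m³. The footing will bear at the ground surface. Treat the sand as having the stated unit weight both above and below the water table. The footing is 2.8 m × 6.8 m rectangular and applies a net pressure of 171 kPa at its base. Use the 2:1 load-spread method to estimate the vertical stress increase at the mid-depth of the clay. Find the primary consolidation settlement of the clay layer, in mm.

S_c ≈ 206 mm

Mid-depth of clay below the ground surface: z = 1.4 + 3.1/2 = 2.95 m.
Total vertical stress at mid-clay: σ_v = 18.2×1.4 + 17.1×1.55 = 51.985 kPa.
Pore pressure: u = 9.81×(2.95 − 0) = 28.94 kPa.
Initial effective stress: σ'_0 = σ_v − u = 51.985 − 28.94 = 23.045 kPa.
Stress increase at mid-clay by the 2:1 spreading method:
Δσ = qBL/((B+z)(L+z)) = 171×2.8×6.8/((2.8+2.95)(6.8+2.95)) = 58.075 kPa
Final effective stress: σ'_f = σ'_0 + Δσ = 23.045 + 58.075 = 81.12 kPa.
Normally consolidated clay, so the full stress increment lies on the virgin compression line:
S_c = C_c·H/(1+e₀)·log₁₀(σ'_f/σ'_0) = 0.25×3.1/(1+1.06)×log₁₀(81.12/23.045)
    = 0.37621 × 0.54655 = 0.2056 m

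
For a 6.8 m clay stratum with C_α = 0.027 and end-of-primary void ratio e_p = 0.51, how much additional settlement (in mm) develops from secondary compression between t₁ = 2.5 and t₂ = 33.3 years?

S_s ≈ 137 mm

Secondary compression: S_s = C_α·H/(1+e_p)·log₁₀(t₂/t₁)
S_s = 0.027×6.8/(1+0.51)×log₁₀(33.3/2.5)
    = 0.1216 × 1.125 = 0.1367 m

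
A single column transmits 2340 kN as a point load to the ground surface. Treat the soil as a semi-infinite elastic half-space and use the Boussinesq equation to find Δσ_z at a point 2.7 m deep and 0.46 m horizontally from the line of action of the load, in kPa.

Δσ_z ≈ 143 kPa

Boussinesq vertical stress below a point load on an elastic half-space:
Δσ_z = 3P/(2πz²) · [1 + (r/z)²]^(−5/2)
r/z = 0.46/2.7 = 0.17037; [1+(r/z)²]^(−5/2) = 0.93097.
Δσ_z = 3×2340/(2π×2.7²) × 0.93097 = 153.26 × 0.93097 = 142.7 kPa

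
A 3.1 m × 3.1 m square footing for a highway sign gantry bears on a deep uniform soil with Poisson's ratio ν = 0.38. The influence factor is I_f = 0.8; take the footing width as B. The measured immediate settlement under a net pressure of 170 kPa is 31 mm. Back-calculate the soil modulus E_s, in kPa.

S_e = q·B·(1−ν²)/E_s · I_f  ⇒  E_s = q·B·(1−ν²)·I_f / S_e.
E_s = 170 × 3.1 × 0.8556 × 0.8 / 0.031 = 11640 kPa

E_s ≈ 11600 kPa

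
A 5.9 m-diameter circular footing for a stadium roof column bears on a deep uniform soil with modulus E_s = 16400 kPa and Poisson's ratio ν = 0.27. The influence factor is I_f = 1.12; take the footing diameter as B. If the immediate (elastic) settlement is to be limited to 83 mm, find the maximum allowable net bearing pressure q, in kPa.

q ≈ 222 kPa

S_e = q·B·(1−ν²)/E_s · I_f  ⇒  q = S_e·E_s / (B·(1−ν²)·I_f).
q = 0.083 × 16400 / (5.9 × 0.9271 × 1.12) = 222.2 kPa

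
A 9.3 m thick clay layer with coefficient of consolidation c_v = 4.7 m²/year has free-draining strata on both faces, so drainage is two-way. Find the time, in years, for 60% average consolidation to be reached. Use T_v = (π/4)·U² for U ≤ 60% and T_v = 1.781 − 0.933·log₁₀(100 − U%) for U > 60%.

t ≈ 1.3 years

Drainage path length: H_d = H/2 = 4.65 m (double drainage).
U ≤ 60%: T_v = (π/4)·U² = (π/4)×0.6² = 0.28274.
t = T_v·H_d²/c_v = 0.28274×4.65²/4.7 = 1.301 years.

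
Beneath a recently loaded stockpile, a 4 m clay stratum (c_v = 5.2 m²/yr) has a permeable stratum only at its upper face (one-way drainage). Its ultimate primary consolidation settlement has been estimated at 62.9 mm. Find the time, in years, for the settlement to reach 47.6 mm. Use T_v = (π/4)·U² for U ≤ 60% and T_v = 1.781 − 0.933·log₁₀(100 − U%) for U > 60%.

t ≈ 1.5 years

Drainage path length: H_d = H = 4 m (single drainage).
U = S(t)/S_ult = 47.6/62.9 = 0.7568.
U > 60%: T_v = 1.781 − 0.933·log₁₀(100 − 75.676) = 0.48782.
t = T_v·H_d²/c_v = 0.48782×4²/5.2 = 1.501 years.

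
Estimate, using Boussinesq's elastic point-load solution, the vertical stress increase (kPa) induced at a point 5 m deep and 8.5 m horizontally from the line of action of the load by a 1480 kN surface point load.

Boussinesq vertical stress below a point load on an elastic half-space:
Δσ_z = 3P/(2πz²) · [1 + (r/z)²]^(−5/2)
r/z = 8.5/5 = 1.7; [1+(r/z)²]^(−5/2) = 0.033506.
Δσ_z = 3×1480/(2π×5²) × 0.033506 = 28.266 × 0.033506 = 0.9471 kPa

Δσ_z ≈ 0.947 kPa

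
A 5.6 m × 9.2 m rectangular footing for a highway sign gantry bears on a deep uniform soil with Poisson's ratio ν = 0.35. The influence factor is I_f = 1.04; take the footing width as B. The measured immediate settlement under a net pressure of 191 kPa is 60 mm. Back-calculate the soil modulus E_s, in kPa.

S_e = q·B·(1−ν²)/E_s · I_f  ⇒  E_s = q·B·(1−ν²)·I_f / S_e.
E_s = 191 × 5.6 × 0.8775 × 1.04 / 0.06 = 16270 kPa

E_s ≈ 16300 kPa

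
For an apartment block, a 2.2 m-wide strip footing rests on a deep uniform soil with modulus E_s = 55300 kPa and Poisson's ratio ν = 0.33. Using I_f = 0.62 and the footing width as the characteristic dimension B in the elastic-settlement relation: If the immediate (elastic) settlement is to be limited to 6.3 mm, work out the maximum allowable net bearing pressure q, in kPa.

S_e = q·B·(1−ν²)/E_s · I_f  ⇒  q = S_e·E_s / (B·(1−ν²)·I_f).
q = 0.0063 × 55300 / (2.2 × 0.8911 × 0.62) = 286.6 kPa

q ≈ 287 kPa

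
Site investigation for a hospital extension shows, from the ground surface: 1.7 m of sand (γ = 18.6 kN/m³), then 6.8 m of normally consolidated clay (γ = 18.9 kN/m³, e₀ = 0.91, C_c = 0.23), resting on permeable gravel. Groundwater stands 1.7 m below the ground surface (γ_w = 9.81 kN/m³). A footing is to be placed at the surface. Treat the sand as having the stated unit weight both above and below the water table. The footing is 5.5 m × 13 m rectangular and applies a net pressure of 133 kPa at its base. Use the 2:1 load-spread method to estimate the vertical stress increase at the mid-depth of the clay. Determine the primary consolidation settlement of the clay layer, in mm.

S_c ≈ 208 mm

Mid-depth of clay below the ground surface: z = 1.7 + 6.8/2 = 5.1 m.
Total vertical stress at mid-clay: σ_v = 18.6×1.7 + 18.9×3.4 = 95.88 kPa.
Pore pressure: u = 9.81×(5.1 − 1.7) = 33.354 kPa.
Initial effective stress: σ'_0 = σ_v − u = 95.88 − 33.354 = 62.526 kPa.
Stress increase at mid-clay by the 2:1 spreading method:
Δσ = qBL/((B+z)(L+z)) = 133×5.5×13/((5.5+5.1)(13+5.1)) = 49.565 kPa
Final effective stress: σ'_f = σ'_0 + Δσ = 62.526 + 49.565 = 112.09 kPa.
Normally consolidated clay, so the full stress increment lies on the virgin compression line:
S_c = C_c·H/(1+e₀)·log₁₀(σ'_f/σ'_0) = 0.23×6.8/(1+0.91)×log₁₀(112.09/62.526)
    = 0.81885 × 0.25351 = 0.2076 m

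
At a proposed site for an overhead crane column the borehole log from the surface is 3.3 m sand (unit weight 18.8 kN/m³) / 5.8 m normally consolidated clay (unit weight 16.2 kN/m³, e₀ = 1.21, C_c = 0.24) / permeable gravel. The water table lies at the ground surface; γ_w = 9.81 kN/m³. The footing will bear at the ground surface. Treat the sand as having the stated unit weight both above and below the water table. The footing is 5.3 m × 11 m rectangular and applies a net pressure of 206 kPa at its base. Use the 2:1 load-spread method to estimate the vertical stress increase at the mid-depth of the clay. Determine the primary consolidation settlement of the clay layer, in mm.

S_c ≈ 223 mm

Mid-depth of clay below the ground surface: z = 3.3 + 5.8/2 = 6.2 m.
Total vertical stress at mid-clay: σ_v = 18.8×3.3 + 16.2×2.9 = 109.02 kPa.
Pore pressure: u = 9.81×(6.2 − 0) = 60.822 kPa.
Initial effective stress: σ'_0 = σ_v − u = 109.02 − 60.822 = 48.198 kPa.
Stress increase at mid-clay by the 2:1 spreading method:
Δσ = qBL/((B+z)(L+z)) = 206×5.3×11/((5.3+6.2)(11+6.2)) = 60.717 kPa
Final effective stress: σ'_f = σ'_0 + Δσ = 48.198 + 60.717 = 108.91 kPa.
Normally consolidated clay, so the full stress increment lies on the virgin compression line:
S_c = C_c·H/(1+e₀)·log₁₀(σ'_f/σ'_0) = 0.24×5.8/(1+1.21)×log₁₀(108.91/48.198)
    = 0.62986 × 0.35404 = 0.223 m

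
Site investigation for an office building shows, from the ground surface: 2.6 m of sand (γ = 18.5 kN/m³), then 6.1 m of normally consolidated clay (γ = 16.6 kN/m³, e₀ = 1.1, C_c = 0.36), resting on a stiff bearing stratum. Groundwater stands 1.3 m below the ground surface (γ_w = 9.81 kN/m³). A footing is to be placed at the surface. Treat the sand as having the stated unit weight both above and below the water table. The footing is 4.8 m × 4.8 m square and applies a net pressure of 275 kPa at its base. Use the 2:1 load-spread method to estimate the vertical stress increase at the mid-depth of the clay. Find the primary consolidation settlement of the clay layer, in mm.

Mid-depth of clay below the ground surface: z = 2.6 + 6.1/2 = 5.65 m.
Total vertical stress at mid-clay: σ_v = 18.5×2.6 + 16.6×3.05 = 98.73 kPa.
Pore pressure: u = 9.81×(5.65 − 1.3) = 42.673 kPa.
Initial effective stress: σ'_0 = σ_v − u = 98.73 − 42.673 = 56.057 kPa.
Stress increase at mid-clay by the 2:1 spreading method:
Δσ = qBL/((B+z)(L+z)) = 275×4.8×4.8/((4.8+5.65)(4.8+5.65)) = 58.021 kPa
Final effective stress: σ'_f = σ'_0 + Δσ = 56.057 + 58.021 = 114.08 kPa.
Normally consolidated clay, so the full stress increment lies on the virgin compression line:
S_c = C_c·H/(1+e₀)·log₁₀(σ'_f/σ'_0) = 0.36×6.1/(1+1.1)×log₁₀(114.08/56.057)
    = 1.0457 × 0.30858 = 0.3227 m

S_c ≈ 323 mm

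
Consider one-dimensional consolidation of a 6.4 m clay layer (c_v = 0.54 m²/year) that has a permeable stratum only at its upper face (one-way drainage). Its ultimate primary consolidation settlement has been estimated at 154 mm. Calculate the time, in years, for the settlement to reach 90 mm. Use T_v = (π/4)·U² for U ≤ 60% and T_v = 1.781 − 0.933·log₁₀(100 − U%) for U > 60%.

Drainage path length: H_d = H = 6.4 m (single drainage).
U = S(t)/S_ult = 90/154 = 0.5844.
U ≤ 60%: T_v = (π/4)·U² = (π/4)×0.58442² = 0.26825.
t = T_v·H_d²/c_v = 0.26825×6.4²/0.54 = 20.35 years.

t ≈ 20.3 years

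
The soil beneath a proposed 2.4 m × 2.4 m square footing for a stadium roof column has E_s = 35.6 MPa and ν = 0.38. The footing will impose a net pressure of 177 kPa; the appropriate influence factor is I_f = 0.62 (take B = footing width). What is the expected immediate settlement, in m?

S_e ≈ 0.00633 m

Immediate (elastic) settlement: S_e = q·B·(1−ν²)/E_s · I_f.
E_s = 35.6 MPa = 35600 kPa.
S_e = 177 × 2.4 × (1 − 0.38²) / 35600 × 0.62
    = 177 × 2.4 × 0.8556 / 35600 × 0.62
    = 0.00633 m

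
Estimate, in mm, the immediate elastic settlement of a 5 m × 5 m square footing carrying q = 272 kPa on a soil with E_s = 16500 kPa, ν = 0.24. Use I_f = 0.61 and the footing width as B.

Immediate (elastic) settlement: S_e = q·B·(1−ν²)/E_s · I_f.
S_e = 272 × 5 × (1 − 0.24²) / 16500 × 0.61
    = 272 × 5 × 0.9424 / 16500 × 0.61
    = 0.04738 m = 47.38 mm

S_e ≈ 47.4 mm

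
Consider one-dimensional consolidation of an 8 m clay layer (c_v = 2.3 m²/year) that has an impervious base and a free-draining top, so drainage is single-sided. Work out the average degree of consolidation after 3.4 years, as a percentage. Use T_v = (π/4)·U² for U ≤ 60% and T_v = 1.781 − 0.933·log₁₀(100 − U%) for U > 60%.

Drainage path length: H_d = H = 8 m (single drainage).
T_v = c_v·t/H_d² = 2.3×3.4/8² = 0.12219.
T_v = 0.12219 corresponds to the U ≤ 60% branch:
U = √(4T_v/π) = 0.3944

U ≈ 39.4 %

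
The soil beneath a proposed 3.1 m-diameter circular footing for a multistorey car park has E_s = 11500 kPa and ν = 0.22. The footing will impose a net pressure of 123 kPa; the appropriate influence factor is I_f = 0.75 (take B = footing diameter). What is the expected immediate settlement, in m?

Immediate (elastic) settlement: S_e = q·B·(1−ν²)/E_s · I_f.
S_e = 123 × 3.1 × (1 − 0.22²) / 11500 × 0.75
    = 123 × 3.1 × 0.9516 / 11500 × 0.75
    = 0.02366 m

S_e ≈ 0.0237 m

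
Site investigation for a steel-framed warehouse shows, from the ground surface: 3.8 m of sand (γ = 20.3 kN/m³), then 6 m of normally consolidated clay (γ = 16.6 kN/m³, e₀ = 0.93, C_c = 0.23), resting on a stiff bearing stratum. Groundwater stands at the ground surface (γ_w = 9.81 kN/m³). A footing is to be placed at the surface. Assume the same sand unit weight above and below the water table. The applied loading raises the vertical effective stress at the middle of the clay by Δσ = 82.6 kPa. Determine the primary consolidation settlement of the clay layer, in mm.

S_c ≈ 268 mm

Mid-depth of clay below the ground surface: z = 3.8 + 6/2 = 6.8 m.
Total vertical stress at mid-clay: σ_v = 20.3×3.8 + 16.6×3 = 126.94 kPa.
Pore pressure: u = 9.81×(6.8 − 0) = 66.708 kPa.
Initial effective stress: σ'_0 = σ_v − u = 126.94 − 66.708 = 60.232 kPa.
Final effective stress: σ'_f = σ'_0 + Δσ = 60.232 + 82.6 = 142.83 kPa.
Normally consolidated clay, so the full stress increment lies on the virgin compression line:
S_c = C_c·H/(1+e₀)·log₁₀(σ'_f/σ'_0) = 0.23×6/(1+0.93)×log₁₀(142.83/60.232)
    = 0.71503 × 0.37499 = 0.2681 m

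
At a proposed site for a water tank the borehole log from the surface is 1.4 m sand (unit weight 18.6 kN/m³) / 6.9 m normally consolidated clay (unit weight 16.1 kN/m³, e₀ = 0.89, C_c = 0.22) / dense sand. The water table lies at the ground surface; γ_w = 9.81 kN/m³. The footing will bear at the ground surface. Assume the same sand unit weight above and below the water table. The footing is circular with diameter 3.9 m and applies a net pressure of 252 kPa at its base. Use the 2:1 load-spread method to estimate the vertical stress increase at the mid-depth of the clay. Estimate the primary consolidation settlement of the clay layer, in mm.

Mid-depth of clay below the ground surface: z = 1.4 + 6.9/2 = 4.85 m.
Total vertical stress at mid-clay: σ_v = 18.6×1.4 + 16.1×3.45 = 81.585 kPa.
Pore pressure: u = 9.81×(4.85 − 0) = 47.578 kPa.
Initial effective stress: σ'_0 = σ_v − u = 81.585 − 47.578 = 34.007 kPa.
Stress increase at mid-clay by the 2:1 spreading method:
Δσ ≈ qD²/(D+z)² = 252×3.9²/(3.9+4.85)² = 50.063 kPa
Final effective stress: σ'_f = σ'_0 + Δσ = 34.007 + 50.063 = 84.07 kPa.
Normally consolidated clay, so the full stress increment lies on the virgin compression line:
S_c = C_c·H/(1+e₀)·log₁₀(σ'_f/σ'_0) = 0.22×6.9/(1+0.89)×log₁₀(84.07/34.007)
    = 0.80317 × 0.39307 = 0.3157 m

S_c ≈ 316 mm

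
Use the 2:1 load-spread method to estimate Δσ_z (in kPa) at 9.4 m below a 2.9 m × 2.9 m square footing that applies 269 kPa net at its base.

By the 2:1 method the load spreads at 1 horizontal : 2 vertical, so at depth z the loaded area has grown by z in each plan dimension:
Δσ = qBL/((B+z)(L+z)) = 269×2.9×2.9/((2.9+9.4)(2.9+9.4)) = 14.953 kPa

Δσ_z ≈ 15 kPa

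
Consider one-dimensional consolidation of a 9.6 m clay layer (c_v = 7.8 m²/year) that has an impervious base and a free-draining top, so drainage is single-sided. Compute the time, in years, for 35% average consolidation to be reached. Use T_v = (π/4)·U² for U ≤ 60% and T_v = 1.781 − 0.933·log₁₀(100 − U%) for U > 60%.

t ≈ 1.14 years

Drainage path length: H_d = H = 9.6 m (single drainage).
U ≤ 60%: T_v = (π/4)·U² = (π/4)×0.35² = 0.096211.
t = T_v·H_d²/c_v = 0.096211×9.6²/7.8 = 1.137 years.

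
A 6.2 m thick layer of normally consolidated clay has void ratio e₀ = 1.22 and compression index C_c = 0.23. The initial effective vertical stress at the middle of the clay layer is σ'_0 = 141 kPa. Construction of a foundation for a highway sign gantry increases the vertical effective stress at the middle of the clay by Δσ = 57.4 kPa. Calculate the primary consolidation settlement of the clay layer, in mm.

Final effective stress: σ'_f = σ'_0 + Δσ = 141 + 57.4 = 198.4 kPa.
Normally consolidated clay, so the full stress increment lies on the virgin compression line:
S_c = C_c·H/(1+e₀)·log₁₀(σ'_f/σ'_0) = 0.23×6.2/(1+1.22)×log₁₀(198.4/141)
    = 0.64234 × 0.14832 = 0.09527 m

S_c ≈ 95.3 mm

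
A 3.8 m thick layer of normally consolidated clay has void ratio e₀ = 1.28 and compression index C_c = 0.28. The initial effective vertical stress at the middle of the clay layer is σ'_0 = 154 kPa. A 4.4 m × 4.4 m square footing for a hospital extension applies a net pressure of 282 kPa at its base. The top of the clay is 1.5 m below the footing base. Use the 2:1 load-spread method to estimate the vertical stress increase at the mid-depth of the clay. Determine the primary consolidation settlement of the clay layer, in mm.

S_c ≈ 93.1 mm

Mid-depth of clay below the footing base: z = 1.5 + 3.8/2 = 3.4 m.
Stress increase at mid-clay by the 2:1 spreading method:
Δσ = qBL/((B+z)(L+z)) = 282×4.4×4.4/((4.4+3.4)(4.4+3.4)) = 89.736 kPa
Final effective stress: σ'_f = σ'_0 + Δσ = 154 + 89.736 = 243.74 kPa.
Normally consolidated clay, so the full stress increment lies on the virgin compression line:
S_c = C_c·H/(1+e₀)·log₁₀(σ'_f/σ'_0) = 0.28×3.8/(1+1.28)×log₁₀(243.74/154)
    = 0.46667 × 0.19941 = 0.09306 m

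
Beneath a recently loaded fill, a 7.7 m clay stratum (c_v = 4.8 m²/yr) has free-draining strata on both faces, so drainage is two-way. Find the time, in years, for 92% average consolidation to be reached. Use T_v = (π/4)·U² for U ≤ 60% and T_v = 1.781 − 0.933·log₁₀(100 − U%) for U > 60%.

t ≈ 2.9 years

Drainage path length: H_d = H/2 = 3.85 m (double drainage).
U > 60%: T_v = 1.781 − 0.933·log₁₀(100 − 92) = 0.93842.
t = T_v·H_d²/c_v = 0.93842×3.85²/4.8 = 2.898 years.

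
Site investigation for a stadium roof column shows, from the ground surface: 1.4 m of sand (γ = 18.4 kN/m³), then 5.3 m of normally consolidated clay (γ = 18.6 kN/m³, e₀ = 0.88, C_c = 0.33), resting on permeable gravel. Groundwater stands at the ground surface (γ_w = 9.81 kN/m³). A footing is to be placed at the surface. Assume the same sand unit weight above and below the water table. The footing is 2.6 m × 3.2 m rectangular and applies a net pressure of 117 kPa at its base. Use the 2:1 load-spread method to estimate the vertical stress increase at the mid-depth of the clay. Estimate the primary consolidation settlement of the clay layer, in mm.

Mid-depth of clay below the ground surface: z = 1.4 + 5.3/2 = 4.05 m.
Total vertical stress at mid-clay: σ_v = 18.4×1.4 + 18.6×2.65 = 75.05 kPa.
Pore pressure: u = 9.81×(4.05 − 0) = 39.73 kPa.
Initial effective stress: σ'_0 = σ_v − u = 75.05 − 39.73 = 35.32 kPa.
Stress increase at mid-clay by the 2:1 spreading method:
Δσ = qBL/((B+z)(L+z)) = 117×2.6×3.2/((2.6+4.05)(3.2+4.05)) = 20.191 kPa
Final effective stress: σ'_f = σ'_0 + Δσ = 35.32 + 20.191 = 55.511 kPa.
Normally consolidated clay, so the full stress increment lies on the virgin compression line:
S_c = C_c·H/(1+e₀)·log₁₀(σ'_f/σ'_0) = 0.33×5.3/(1+0.88)×log₁₀(55.511/35.32)
    = 0.93032 × 0.19636 = 0.1827 m

S_c ≈ 183 mm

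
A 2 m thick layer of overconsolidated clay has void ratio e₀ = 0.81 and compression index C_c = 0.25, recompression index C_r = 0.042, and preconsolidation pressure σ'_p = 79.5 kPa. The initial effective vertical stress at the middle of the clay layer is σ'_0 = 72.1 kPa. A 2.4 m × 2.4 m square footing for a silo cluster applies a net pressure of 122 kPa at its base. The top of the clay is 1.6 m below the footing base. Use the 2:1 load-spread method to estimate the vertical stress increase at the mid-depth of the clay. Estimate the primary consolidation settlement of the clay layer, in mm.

Mid-depth of clay below the footing base: z = 1.6 + 2/2 = 2.6 m.
Stress increase at mid-clay by the 2:1 spreading method:
Δσ = qBL/((B+z)(L+z)) = 122×2.4×2.4/((2.4+2.6)(2.4+2.6)) = 28.109 kPa
Final effective stress: σ'_f = 72.1 + 28.109 = 100.21 kPa.
σ'_f = 100.21 > σ'_p = 79.5 kPa, so the stress path crosses the preconsolidation pressure — recompression up to σ'_p, then virgin compression beyond:
S_c = H/(1+e₀)·[C_r·log₁₀(σ'_p/σ'_0) + C_c·log₁₀(σ'_f/σ'_p)]
    = 2/1.81 × [0.042×log₁₀(79.5/72.1) + 0.25×log₁₀(100.21/79.5)]
    = 1.105 × [0.0017821 + 0.025136] = 0.02974 m

S_c ≈ 29.7 mm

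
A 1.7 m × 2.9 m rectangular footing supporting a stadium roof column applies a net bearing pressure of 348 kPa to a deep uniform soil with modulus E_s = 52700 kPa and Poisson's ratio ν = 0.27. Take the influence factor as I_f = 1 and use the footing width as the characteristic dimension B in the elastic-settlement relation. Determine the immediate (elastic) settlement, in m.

S_e ≈ 0.0104 m

Immediate (elastic) settlement: S_e = q·B·(1−ν²)/E_s · I_f.
S_e = 348 × 1.7 × (1 − 0.27²) / 52700 × 1
    = 348 × 1.7 × 0.9271 / 52700 × 1
    = 0.01041 m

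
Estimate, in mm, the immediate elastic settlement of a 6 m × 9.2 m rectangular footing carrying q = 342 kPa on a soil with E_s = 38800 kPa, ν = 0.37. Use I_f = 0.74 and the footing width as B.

Immediate (elastic) settlement: S_e = q·B·(1−ν²)/E_s · I_f.
S_e = 342 × 6 × (1 − 0.37²) / 38800 × 0.74
    = 342 × 6 × 0.8631 / 38800 × 0.74
    = 0.03378 m = 33.78 mm

S_e ≈ 33.8 mm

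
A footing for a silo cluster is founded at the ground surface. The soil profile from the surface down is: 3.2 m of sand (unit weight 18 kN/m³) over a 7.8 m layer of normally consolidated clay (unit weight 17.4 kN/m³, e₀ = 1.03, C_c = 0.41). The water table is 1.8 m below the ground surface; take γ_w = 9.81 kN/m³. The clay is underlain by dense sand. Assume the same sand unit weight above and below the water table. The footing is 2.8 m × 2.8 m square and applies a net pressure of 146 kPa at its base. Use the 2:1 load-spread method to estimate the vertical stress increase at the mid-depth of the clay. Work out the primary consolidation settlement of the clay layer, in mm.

S_c ≈ 101 mm

Mid-depth of clay below the ground surface: z = 3.2 + 7.8/2 = 7.1 m.
Total vertical stress at mid-clay: σ_v = 18×3.2 + 17.4×3.9 = 125.46 kPa.
Pore pressure: u = 9.81×(7.1 − 1.8) = 51.993 kPa.
Initial effective stress: σ'_0 = σ_v − u = 125.46 − 51.993 = 73.467 kPa.
Stress increase at mid-clay by the 2:1 spreading method:
Δσ = qBL/((B+z)(L+z)) = 146×2.8×2.8/((2.8+7.1)(2.8+7.1)) = 11.679 kPa
Final effective stress: σ'_f = σ'_0 + Δσ = 73.467 + 11.679 = 85.146 kPa.
Normally consolidated clay, so the full stress increment lies on the virgin compression line:
S_c = C_c·H/(1+e₀)·log₁₀(σ'_f/σ'_0) = 0.41×7.8/(1+1.03)×log₁₀(85.146/73.467)
    = 1.5754 × 0.064072 = 0.1009 m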